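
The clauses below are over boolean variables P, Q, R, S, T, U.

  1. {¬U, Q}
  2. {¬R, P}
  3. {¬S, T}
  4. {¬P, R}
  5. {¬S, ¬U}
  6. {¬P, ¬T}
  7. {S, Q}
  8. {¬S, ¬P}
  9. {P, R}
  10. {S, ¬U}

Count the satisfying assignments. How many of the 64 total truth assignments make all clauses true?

1

The models are:
  P=T Q=T R=T S=F T=F U=F
That's 1 in total.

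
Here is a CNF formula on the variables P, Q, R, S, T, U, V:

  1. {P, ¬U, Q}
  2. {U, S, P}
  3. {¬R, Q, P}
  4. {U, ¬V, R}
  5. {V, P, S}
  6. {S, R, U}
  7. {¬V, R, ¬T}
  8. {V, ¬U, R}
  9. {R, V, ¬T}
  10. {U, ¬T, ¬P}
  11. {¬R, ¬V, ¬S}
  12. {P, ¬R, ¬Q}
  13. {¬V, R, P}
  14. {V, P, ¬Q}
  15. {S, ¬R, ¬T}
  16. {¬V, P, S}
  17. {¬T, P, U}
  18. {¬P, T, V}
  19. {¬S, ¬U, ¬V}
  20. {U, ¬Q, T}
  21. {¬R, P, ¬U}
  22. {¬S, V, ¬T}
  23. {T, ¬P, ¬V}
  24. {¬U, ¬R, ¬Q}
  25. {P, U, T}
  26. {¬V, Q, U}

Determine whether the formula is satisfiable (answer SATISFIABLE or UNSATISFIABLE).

P = True:
  V = True:
    propagation gives T=True, R=True, U=True, S=False; an empty clause results — contradiction.
  V = False:
    propagation gives T=True, R=True, U=True, S=True; an empty clause results — contradiction.
P = False:
  R = True:
    propagation gives Q=True; an empty clause results — contradiction.
  R = False:
    propagation gives V=False, S=True, U=False, T=False; an empty clause results — contradiction.
Every branch closes, so no satisfying assignment exists.

UNSATISFIABLE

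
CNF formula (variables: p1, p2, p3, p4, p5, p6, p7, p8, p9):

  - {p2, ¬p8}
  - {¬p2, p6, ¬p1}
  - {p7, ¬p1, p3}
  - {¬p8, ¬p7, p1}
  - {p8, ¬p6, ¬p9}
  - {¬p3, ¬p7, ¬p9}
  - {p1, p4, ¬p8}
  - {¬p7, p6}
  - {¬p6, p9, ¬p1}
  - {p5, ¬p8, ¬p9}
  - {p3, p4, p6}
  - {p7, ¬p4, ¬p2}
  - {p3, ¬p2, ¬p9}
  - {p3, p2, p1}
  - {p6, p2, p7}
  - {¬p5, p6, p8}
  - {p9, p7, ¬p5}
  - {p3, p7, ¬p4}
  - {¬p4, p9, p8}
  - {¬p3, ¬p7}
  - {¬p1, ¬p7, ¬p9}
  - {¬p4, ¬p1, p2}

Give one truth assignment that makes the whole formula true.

Set p1 = False and propagate.
Branch on p2: take p2 = True.
Set p3 = False and propagate.
  then p9 is forced to False.
The remaining clauses are satisfied by p4 = False, p5 = True, p6 = True, p7 = True, p8 = False.

p1=F, p2=T, p3=F, p4=F, p5=T, p6=T, p7=T, p8=F, p9=F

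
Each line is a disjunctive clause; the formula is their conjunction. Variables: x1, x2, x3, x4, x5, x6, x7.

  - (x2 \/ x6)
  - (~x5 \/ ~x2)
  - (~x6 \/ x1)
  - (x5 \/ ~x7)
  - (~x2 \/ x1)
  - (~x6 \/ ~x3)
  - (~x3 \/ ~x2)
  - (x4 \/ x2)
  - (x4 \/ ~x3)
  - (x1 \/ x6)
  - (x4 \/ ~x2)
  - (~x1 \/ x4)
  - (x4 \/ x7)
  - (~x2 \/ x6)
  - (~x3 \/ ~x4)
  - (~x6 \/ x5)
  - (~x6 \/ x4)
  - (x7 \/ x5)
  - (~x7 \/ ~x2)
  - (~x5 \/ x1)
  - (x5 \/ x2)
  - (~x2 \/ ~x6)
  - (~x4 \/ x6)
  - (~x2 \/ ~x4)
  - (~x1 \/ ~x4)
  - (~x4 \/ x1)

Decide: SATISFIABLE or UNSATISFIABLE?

x2 = True:
  propagation gives x5=False, x7=False; an empty clause results — contradiction.
x2 = False:
  propagation gives x6=True, x1=True, x3=False, x4=True; an empty clause results — contradiction.
Every branch closes, so no satisfying assignment exists.

UNSATISFIABLE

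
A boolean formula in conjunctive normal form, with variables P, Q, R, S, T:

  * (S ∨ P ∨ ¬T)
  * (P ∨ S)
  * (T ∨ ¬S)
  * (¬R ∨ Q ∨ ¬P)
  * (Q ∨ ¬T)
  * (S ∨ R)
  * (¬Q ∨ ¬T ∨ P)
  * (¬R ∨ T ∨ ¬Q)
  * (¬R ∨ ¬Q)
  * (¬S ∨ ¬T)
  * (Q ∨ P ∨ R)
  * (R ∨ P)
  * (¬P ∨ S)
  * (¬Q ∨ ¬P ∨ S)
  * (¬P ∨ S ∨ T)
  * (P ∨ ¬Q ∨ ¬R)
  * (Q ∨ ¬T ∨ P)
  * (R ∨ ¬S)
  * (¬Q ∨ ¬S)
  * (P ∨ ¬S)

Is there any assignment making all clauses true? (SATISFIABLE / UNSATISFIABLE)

UNSATISFIABLE

P = True:
  propagation gives S=True, T=True; an empty clause results — contradiction.
P = False:
  propagation gives S=True; an empty clause results — contradiction.
Every branch closes, so no satisfying assignment exists.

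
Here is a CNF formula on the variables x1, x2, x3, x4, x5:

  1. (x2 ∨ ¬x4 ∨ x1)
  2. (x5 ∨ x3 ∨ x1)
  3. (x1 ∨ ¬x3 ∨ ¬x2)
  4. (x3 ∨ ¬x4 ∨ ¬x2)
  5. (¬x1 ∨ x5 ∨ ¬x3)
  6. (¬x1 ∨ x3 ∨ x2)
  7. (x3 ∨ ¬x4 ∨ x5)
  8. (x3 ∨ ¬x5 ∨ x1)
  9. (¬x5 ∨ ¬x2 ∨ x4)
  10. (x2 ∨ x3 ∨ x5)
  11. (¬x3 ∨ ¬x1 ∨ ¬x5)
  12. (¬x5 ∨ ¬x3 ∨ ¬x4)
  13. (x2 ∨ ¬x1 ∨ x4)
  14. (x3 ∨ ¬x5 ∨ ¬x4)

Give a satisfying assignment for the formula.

x1=F  x2=F  x3=T  x4=F  x5=F

Check each clause:
  1. (¬x4 ∨ x1 ∨ x2) — ¬x4 is true.
  2. (x5 ∨ x1 ∨ x3) — x3 is true.
  3. (¬x3 ∨ ¬x2 ∨ x1) — ¬x2 is true.
  4. (x3 ∨ ¬x4 ∨ ¬x2) — x3 is true.
  5. (¬x3 ∨ x5 ∨ ¬x1) — ¬x1 is true.
  6. (¬x1 ∨ x2 ∨ x3) — x3 is true.
  7. (¬x4 ∨ x5 ∨ x3) — x3 is true.
  8. (¬x5 ∨ x1 ∨ x3) — x3 is true.
  9. (x4 ∨ ¬x5 ∨ ¬x2) — ¬x5 is true.
  10. (x3 ∨ x2 ∨ x5) — x3 is true.
  11. (¬x1 ∨ ¬x3 ∨ ¬x5) — ¬x5 is true.
  12. (¬x4 ∨ ¬x3 ∨ ¬x5) — ¬x5 is true.
  13. (x4 ∨ ¬x1 ∨ x2) — ¬x1 is true.
  14. (¬x4 ∨ ¬x5 ∨ x3) — x3 is true.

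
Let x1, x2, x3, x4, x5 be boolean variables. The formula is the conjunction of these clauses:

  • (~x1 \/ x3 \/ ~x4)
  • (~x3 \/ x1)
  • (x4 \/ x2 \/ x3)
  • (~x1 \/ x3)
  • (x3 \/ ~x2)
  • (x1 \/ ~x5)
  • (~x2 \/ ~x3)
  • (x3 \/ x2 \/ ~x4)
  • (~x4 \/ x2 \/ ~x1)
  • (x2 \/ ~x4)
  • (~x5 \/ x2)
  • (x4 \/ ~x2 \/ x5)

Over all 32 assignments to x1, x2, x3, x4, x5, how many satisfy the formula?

1

The models are:
  x1=T x2=F x3=T x4=F x5=F
Count: 1.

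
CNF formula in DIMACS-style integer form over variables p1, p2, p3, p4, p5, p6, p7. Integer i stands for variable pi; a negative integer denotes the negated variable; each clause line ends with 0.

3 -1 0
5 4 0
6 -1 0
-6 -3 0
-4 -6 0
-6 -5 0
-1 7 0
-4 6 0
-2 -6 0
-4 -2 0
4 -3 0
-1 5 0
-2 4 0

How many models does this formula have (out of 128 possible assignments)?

The models are:
  p1=F p2=F p3=F p4=F p5=T p6=F p7=F
  p1=F p2=F p3=F p4=F p5=T p6=F p7=T
Count: 2.

2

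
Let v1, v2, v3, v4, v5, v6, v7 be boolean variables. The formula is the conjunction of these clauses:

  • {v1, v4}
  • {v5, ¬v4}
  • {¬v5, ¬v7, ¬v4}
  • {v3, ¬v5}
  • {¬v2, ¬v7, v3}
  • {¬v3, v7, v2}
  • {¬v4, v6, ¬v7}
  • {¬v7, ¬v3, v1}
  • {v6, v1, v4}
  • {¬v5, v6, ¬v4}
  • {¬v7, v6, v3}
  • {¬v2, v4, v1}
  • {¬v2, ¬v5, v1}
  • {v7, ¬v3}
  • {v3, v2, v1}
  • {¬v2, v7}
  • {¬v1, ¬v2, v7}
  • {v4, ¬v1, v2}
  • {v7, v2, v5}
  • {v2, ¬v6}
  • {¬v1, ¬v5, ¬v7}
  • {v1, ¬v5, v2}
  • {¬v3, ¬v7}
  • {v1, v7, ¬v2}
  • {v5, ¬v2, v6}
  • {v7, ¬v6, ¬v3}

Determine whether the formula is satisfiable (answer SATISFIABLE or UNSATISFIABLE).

UNSATISFIABLE

v7 = True:
  propagation gives v3=False, v5=False, v4=False, v1=True; an empty clause results — contradiction.
v7 = False:
  propagation gives v3=False, v5=False, v4=False, v1=True; an empty clause results — contradiction.
Every branch closes, so no satisfying assignment exists.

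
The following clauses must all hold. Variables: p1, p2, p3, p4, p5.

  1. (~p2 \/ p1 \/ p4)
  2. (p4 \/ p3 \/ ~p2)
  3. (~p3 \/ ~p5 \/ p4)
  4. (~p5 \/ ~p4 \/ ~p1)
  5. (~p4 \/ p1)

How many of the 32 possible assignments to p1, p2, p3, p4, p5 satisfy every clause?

Case analysis on p4 and p1:
  p4=1, p1=1: remaining (p2,p3,p5) ∈ {(0,0,0); (0,1,0); (1,0,0); (1,1,0)} — 4.
  p4=1, p1=0: a clause becomes empty — 0.
  p4=0, p1=1: remaining (p2,p3,p5) ∈ {(0,0,0); (0,0,1); (0,1,0); (1,1,0)} — 4.
  p4=0, p1=0: remaining (p2,p3,p5) ∈ {(0,0,0); (0,0,1); (0,1,0)} — 3.
Total: 4 + 0 + 4 + 3 = 11.

11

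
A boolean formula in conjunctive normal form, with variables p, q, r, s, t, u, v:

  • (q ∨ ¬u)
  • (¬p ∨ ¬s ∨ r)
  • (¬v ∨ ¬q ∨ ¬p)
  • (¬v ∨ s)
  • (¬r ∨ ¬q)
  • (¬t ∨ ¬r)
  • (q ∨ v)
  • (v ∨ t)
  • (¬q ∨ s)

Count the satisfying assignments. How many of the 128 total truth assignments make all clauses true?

10

Split on q, then v.
  q=T, v=T: remaining (p,r,s,t,u) ∈ {(F,F,T,F,F); (F,F,T,F,T); (F,F,T,T,F); (F,F,T,T,T)} — 4.
  q=T, v=F: remaining (p,r,s,t,u) ∈ {(F,F,T,T,F); (F,F,T,T,T)} — 2.
  q=F, v=T: remaining (p,r,s,t,u) ∈ {(F,F,T,F,F); (F,F,T,T,F); (F,T,T,F,F); (T,T,T,F,F)} — 4.
  q=F, v=F: a clause becomes empty — 0.
Total: 4 + 2 + 4 + 0 = 10.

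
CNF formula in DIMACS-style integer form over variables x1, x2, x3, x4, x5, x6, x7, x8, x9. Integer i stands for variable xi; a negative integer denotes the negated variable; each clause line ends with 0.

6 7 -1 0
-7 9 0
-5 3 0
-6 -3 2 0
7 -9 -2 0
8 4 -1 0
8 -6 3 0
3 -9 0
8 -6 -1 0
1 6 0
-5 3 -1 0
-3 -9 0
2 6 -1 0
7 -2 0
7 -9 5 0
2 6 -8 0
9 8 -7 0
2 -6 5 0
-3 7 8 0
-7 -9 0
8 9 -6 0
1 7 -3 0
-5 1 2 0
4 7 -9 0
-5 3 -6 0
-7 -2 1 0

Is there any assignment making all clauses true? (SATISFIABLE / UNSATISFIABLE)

UNSATISFIABLE

x7 = True:
  propagation gives x9=True; an empty clause results — contradiction.
x7 = False:
  x6 = True:
    propagation gives x3=False, x5=False; an empty clause results — contradiction.
  x6 = False:
    propagation gives x1=False; an empty clause results — contradiction.
Every branch closes, so no satisfying assignment exists.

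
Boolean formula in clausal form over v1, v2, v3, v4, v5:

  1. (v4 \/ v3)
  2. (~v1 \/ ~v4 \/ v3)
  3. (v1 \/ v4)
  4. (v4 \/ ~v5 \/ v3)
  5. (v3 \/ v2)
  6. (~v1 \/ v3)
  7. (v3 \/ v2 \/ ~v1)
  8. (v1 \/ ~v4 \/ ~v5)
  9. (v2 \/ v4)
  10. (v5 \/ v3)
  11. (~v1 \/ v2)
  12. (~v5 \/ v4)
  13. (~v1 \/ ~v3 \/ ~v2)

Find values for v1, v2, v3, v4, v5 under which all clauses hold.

Branch on v1: take v1 = False.
  then v4 is forced to True.
  then v5 is forced to False.
  then v3 is forced to True.
v2 is now unconstrained; take v2 = False.
Every clause has at least one true literal under this assignment.
Check each clause:
  1. (v4 \/ v3) — v3 is true.
  2. (~v1 \/ ~v4 \/ v3) — v3 is true.
  3. (v4 \/ v1) — v4 is true.
  4. (~v5 \/ v3 \/ v4) — v3 is true.
  5. (v3 \/ v2) — v3 is true.
  6. (v3 \/ ~v1) — v3 is true.
  7. (v3 \/ v2 \/ ~v1) — v3 is true.
  8. (~v5 \/ v1 \/ ~v4) — ~v5 is true.
  9. (v4 \/ v2) — v4 is true.
  10. (v3 \/ v5) — v3 is true.
  11. (v2 \/ ~v1) — ~v1 is true.
  12. (~v5 \/ v4) — ~v5 is true.
  13. (~v2 \/ ~v1 \/ ~v3) — ~v2 is true.

v1=F, v2=F, v3=T, v4=T, v5=F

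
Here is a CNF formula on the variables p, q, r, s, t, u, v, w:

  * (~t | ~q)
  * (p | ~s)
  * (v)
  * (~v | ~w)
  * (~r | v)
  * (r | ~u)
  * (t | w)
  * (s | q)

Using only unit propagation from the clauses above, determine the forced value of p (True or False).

True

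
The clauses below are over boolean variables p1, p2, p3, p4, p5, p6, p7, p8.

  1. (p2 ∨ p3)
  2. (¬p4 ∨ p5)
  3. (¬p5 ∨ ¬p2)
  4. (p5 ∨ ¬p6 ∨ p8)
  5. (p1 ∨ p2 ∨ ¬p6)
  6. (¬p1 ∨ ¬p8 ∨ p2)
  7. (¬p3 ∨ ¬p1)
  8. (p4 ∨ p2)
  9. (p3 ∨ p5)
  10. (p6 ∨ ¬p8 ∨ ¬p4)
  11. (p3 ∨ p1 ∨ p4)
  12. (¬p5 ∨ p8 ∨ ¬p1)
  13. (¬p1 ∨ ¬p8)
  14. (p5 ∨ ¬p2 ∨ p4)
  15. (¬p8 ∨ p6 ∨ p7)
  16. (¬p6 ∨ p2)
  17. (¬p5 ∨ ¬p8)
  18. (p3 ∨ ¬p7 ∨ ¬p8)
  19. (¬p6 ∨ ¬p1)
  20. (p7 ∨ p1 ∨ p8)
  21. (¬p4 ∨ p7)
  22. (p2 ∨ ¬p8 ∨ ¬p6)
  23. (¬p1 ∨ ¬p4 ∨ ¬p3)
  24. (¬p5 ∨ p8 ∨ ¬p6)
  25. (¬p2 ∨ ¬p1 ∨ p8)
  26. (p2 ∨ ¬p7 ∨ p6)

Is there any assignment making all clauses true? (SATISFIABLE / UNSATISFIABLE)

p8 = True:
  propagation gives p1=False, p5=False, p4=False, p2=True; an empty clause results — contradiction.
p8 = False:
  p1 = True:
    propagation gives p3=False, p2=True; an empty clause results — contradiction.
  p1 = False:
    p2 = True:
      propagation gives p5=False, p4=False; contradiction.
    p2 = False:
      propagation gives p3=True, p6=False; contradiction.
Every branch closes, so no satisfying assignment exists.

UNSATISFIABLE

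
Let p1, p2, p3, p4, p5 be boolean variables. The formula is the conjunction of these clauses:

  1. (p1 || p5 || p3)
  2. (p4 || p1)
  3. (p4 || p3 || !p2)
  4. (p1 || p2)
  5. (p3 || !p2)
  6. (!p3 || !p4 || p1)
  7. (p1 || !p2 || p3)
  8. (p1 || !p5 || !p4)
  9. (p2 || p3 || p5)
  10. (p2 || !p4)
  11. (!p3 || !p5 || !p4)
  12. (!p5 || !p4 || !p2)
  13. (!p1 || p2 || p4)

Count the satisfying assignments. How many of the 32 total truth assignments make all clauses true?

The models are:
  p1=1 p2=1 p3=1 p4=0 p5=0
  p1=1 p2=1 p3=1 p4=0 p5=1
  p1=1 p2=1 p3=1 p4=1 p5=0
Count: 3.

3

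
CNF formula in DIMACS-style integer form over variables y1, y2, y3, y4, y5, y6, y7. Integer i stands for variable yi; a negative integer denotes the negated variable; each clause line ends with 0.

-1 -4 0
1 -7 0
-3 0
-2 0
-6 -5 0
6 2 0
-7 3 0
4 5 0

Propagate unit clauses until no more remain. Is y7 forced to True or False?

False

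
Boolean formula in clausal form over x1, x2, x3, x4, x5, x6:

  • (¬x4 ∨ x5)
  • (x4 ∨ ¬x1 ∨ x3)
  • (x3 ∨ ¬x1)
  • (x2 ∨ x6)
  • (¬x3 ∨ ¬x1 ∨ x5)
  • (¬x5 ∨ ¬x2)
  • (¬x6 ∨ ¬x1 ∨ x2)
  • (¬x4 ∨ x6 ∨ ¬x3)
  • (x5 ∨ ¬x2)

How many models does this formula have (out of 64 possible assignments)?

6

Satisfying assignments:
  x1=F x2=F x3=F x4=F x5=F x6=T
  x1=F x2=F x3=F x4=F x5=T x6=T
  x1=F x2=F x3=F x4=T x5=T x6=T
  x1=F x2=F x3=T x4=F x5=F x6=T
  x1=F x2=F x3=T x4=F x5=T x6=T
  x1=F x2=F x3=T x4=T x5=T x6=T
That's 6 in total.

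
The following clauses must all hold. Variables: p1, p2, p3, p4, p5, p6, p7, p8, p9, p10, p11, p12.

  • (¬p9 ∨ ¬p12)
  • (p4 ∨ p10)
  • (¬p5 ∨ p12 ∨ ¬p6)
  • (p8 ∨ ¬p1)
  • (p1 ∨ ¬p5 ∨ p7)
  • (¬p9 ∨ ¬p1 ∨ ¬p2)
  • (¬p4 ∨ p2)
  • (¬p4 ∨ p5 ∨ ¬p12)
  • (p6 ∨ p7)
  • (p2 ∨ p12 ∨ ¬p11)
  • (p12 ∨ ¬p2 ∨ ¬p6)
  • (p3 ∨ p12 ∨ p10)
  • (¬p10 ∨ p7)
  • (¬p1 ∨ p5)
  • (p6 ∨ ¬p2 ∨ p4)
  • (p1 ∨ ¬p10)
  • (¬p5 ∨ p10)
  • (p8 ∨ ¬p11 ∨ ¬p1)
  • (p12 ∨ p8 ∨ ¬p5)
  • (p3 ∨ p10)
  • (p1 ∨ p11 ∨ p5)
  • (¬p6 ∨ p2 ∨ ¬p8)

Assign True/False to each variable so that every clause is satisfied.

p3 occurs only positively in the remaining clauses — set p3 = True.
Pure literal: p7 appears only positively; assign p7 = True.
Set p1 = True and propagate.
  then p8 is forced to True.
  then p5 is forced to True.
  then p10 is forced to True.
Try p2 = False.
  then p4 is forced to False.
  then p6 is forced to False.
Branch on p9: take p9 = False.
For the remaining variables, p11 = False, p12 = True works.
Every clause has at least one true literal under this assignment.

p1=True, p2=False, p3=True, p4=False, p5=True, p6=False, p7=True, p8=True, p9=False, p10=True, p11=False, p12=True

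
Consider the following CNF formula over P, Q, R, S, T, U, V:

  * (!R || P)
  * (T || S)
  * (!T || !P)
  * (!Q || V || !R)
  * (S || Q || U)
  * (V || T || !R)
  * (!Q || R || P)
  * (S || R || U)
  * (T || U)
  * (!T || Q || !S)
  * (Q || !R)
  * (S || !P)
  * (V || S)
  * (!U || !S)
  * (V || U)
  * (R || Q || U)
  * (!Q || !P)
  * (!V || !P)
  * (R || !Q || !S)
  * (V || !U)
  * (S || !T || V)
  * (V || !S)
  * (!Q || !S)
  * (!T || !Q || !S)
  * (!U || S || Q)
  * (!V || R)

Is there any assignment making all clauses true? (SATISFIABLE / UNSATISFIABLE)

UNSATISFIABLE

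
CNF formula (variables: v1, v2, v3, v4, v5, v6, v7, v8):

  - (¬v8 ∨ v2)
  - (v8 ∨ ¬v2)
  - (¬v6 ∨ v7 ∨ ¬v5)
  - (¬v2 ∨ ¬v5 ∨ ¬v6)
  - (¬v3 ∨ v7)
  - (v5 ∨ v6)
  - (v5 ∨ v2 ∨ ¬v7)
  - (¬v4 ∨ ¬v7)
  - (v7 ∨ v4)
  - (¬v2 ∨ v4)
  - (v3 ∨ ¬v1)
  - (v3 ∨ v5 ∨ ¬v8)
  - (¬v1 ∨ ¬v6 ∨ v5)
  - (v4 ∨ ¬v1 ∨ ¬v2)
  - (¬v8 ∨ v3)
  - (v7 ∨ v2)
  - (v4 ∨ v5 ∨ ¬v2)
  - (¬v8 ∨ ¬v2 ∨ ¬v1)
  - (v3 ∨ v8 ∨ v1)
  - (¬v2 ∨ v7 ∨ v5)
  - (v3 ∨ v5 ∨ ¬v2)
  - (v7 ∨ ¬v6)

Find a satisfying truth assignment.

v1 = 1, v2 = 0, v3 = 1, v4 = 0, v5 = 1, v6 = 1, v7 = 1, v8 = 0

Check each clause:
  1. (¬v8 ∨ v2) — ¬v8 is true.
  2. (v8 ∨ ¬v2) — ¬v2 is true.
  3. (¬v5 ∨ ¬v6 ∨ v7) — v7 is true.
  4. (¬v5 ∨ ¬v6 ∨ ¬v2) — ¬v2 is true.
  5. (¬v3 ∨ v7) — v7 is true.
  6. (v6 ∨ v5) — v5 is true.
  7. (v2 ∨ v5 ∨ ¬v7) — v5 is true.
  8. (¬v4 ∨ ¬v7) — ¬v4 is true.
  9. (v4 ∨ v7) — v7 is true.
  10. (¬v2 ∨ v4) — ¬v2 is true.
  11. (v3 ∨ ¬v1) — v3 is true.
  12. (v5 ∨ v3 ∨ ¬v8) — ¬v8 is true.
  13. (v5 ∨ ¬v6 ∨ ¬v1) — v5 is true.
  14. (¬v1 ∨ v4 ∨ ¬v2) — ¬v2 is true.
  15. (¬v8 ∨ v3) — ¬v8 is true.
  16. (v2 ∨ v7) — v7 is true.
  17. (¬v2 ∨ v5 ∨ v4) — v5 is true.
  18. (¬v8 ∨ ¬v2 ∨ ¬v1) — ¬v8 is true.
  19. (v8 ∨ v3 ∨ v1) — v1 is true.
  20. (¬v2 ∨ v5 ∨ v7) — v5 is true.
  21. (¬v2 ∨ v3 ∨ v5) — v3 is true.
  22. (v7 ∨ ¬v6) — v7 is true.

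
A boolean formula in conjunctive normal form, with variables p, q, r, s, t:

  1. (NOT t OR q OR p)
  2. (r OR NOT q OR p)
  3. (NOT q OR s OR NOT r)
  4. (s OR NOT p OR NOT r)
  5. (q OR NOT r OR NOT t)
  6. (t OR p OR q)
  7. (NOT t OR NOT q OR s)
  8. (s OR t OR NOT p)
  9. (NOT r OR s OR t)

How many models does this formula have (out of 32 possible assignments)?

Split on q, then t.
  q=1, t=1: remaining (p,r,s) ∈ {(0,1,1); (1,0,1); (1,1,1)} — 3.
  q=1, t=0: remaining (p,r,s) ∈ {(0,1,1); (1,0,1); (1,1,1)} — 3.
  q=0, t=1: remaining (p,r,s) ∈ {(1,0,0); (1,0,1)} — 2.
  q=0, t=0: remaining (p,r,s) ∈ {(1,0,1); (1,1,1)} — 2.
Total: 3 + 3 + 2 + 2 = 10.

10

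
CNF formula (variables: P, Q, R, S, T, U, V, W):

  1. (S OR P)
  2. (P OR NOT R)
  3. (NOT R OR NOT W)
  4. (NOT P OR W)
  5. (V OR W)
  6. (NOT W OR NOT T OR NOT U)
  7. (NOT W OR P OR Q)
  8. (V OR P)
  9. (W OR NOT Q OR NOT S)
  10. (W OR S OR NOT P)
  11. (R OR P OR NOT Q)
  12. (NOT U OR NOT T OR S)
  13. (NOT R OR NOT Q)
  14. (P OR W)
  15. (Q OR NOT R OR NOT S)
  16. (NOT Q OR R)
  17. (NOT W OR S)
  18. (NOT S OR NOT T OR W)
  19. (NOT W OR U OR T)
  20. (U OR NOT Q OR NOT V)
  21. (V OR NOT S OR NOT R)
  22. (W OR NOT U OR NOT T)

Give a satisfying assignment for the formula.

Try P = True.
  then W is forced to True.
  then R is forced to False.
  then Q is forced to False.
  then S is forced to True.
Branch on T: take T = False.
  then U is forced to True.
V is now unconstrained; take V = True.
Every clause has at least one true literal under this assignment.

P=T, Q=F, R=F, S=T, T=F, U=T, V=T, W=T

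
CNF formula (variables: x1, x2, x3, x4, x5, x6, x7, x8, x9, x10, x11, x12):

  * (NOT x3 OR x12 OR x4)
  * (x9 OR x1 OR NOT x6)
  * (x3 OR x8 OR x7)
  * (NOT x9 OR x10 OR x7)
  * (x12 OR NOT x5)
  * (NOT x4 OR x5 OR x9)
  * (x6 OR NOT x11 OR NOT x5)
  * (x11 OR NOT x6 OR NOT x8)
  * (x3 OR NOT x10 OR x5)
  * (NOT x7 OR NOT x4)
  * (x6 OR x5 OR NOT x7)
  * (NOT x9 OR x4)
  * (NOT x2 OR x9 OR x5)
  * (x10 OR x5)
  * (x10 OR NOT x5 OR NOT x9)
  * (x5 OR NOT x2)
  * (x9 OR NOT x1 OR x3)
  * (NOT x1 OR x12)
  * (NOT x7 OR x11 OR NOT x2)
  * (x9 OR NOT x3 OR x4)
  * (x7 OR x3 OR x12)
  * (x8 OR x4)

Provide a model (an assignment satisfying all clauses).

x1=True, x2=False, x3=True, x4=True, x5=True, x6=False, x7=False, x8=False, x9=False, x10=True, x11=False, x12=True

Pure literal: x2 appears only negated; assign x2 = False.
x12 occurs only positively in the remaining clauses — set x12 = True.
Try x1 = True.
Branch on x3: take x3 = True.
Branch on x4: take x4 = True.
  then x7 is forced to False.
The remaining clauses are satisfied by x5 = True, x6 = False, x8 = False, x9 = False, x10 = True, x11 = False.
Check each clause:
  1. (x4 OR x12 OR NOT x3) — x4 is true.
  2. (NOT x6 OR x9 OR x1) — x1 is true.
  3. (x7 OR x8 OR x3) — x3 is true.
  4. (x7 OR x10 OR NOT x9) — x10 is true.
  5. (NOT x5 OR x12) — x12 is true.
  6. (x9 OR x5 OR NOT x4) — x5 is true.
  7. (NOT x5 OR x6 OR NOT x11) — NOT x11 is true.
  8. (NOT x6 OR NOT x8 OR x11) — NOT x8 is true.
  9. (x5 OR NOT x10 OR x3) — x3 is true.
  10. (NOT x7 OR NOT x4) — NOT x7 is true.
  11. (x5 OR NOT x7 OR x6) — NOT x7 is true.
  12. (NOT x9 OR x4) — x4 is true.
  13. (x9 OR NOT x2 OR x5) — x5 is true.
  14. (x5 OR x10) — x10 is true.
  15. (NOT x5 OR NOT x9 OR x10) — x10 is true.
  16. (x5 OR NOT x2) — x5 is true.
  17. (x9 OR NOT x1 OR x3) — x3 is true.
  18. (x12 OR NOT x1) — x12 is true.
  19. (NOT x7 OR x11 OR NOT x2) — NOT x7 is true.
  20. (x9 OR x4 OR NOT x3) — x4 is true.
  21. (x3 OR x12 OR x7) — x3 is true.
  22. (x8 OR x4) — x4 is true.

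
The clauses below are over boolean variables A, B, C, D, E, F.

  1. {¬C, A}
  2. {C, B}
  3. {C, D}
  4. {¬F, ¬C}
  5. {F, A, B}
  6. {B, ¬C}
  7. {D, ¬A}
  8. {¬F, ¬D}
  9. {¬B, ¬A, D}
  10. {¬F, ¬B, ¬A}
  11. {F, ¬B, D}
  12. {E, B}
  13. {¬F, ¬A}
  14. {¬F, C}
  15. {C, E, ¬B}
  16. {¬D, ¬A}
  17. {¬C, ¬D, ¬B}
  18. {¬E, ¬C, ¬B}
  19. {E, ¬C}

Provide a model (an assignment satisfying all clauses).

Set A = False and propagate.
  then C is forced to False.
  then B is forced to True.
  then D is forced to True.
  then F is forced to False.
  then E is forced to True.
Every clause has at least one true literal under this assignment.

A=False, B=True, C=False, D=True, E=True, F=False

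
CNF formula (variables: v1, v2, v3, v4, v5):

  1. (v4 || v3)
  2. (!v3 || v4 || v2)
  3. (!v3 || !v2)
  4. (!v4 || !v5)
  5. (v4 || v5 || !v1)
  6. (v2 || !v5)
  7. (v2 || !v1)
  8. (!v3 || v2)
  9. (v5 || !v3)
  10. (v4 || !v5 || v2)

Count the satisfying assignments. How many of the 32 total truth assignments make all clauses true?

3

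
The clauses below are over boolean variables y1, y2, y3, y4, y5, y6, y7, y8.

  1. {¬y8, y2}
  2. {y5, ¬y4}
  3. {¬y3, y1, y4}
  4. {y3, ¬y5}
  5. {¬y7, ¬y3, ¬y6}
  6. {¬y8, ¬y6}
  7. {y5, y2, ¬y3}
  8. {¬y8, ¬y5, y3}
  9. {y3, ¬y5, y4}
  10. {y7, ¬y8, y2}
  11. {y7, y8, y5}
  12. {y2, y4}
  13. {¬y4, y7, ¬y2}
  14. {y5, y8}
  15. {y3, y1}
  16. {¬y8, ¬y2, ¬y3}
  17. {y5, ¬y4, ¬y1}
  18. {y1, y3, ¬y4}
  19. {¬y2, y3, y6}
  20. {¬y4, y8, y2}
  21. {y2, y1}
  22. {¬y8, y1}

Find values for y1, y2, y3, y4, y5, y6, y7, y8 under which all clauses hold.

y1=T, y2=T, y3=T, y4=F, y5=T, y6=F, y7=T, y8=F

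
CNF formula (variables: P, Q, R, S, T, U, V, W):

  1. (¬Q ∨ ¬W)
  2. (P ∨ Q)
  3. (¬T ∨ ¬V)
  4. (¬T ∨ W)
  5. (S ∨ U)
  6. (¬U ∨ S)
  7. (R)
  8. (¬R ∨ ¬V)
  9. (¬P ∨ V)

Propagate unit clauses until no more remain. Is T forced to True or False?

False

(R) stands alone — R = True.
(¬V ∨ ¬R) with R = True leaves only ¬V, so V = False.
(¬P ∨ V) with V = False leaves only ¬P, so P = False.
(P ∨ Q) with P = False leaves only Q, so Q = True.
In (¬Q ∨ ¬W), ¬Q is now false; ¬W must hold, so W = False.
(W ∨ ¬T) with W = False leaves only ¬T, so T = False.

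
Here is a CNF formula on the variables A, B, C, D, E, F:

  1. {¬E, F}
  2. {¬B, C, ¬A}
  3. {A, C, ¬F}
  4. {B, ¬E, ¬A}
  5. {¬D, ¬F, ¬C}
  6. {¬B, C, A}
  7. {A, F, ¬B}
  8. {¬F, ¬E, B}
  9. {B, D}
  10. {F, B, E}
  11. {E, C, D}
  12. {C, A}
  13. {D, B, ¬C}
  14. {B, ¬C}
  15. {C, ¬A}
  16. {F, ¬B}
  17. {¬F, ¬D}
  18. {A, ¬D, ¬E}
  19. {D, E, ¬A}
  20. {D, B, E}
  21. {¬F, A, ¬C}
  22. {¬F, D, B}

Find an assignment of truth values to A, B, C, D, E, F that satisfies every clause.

Try A = True.
  then C is forced to True.
  then B is forced to True.
  then F is forced to True.
  then D is forced to False.
  then E is forced to True.
Every clause has at least one true literal under this assignment.

A = True, B = True, C = True, D = False, E = True, F = True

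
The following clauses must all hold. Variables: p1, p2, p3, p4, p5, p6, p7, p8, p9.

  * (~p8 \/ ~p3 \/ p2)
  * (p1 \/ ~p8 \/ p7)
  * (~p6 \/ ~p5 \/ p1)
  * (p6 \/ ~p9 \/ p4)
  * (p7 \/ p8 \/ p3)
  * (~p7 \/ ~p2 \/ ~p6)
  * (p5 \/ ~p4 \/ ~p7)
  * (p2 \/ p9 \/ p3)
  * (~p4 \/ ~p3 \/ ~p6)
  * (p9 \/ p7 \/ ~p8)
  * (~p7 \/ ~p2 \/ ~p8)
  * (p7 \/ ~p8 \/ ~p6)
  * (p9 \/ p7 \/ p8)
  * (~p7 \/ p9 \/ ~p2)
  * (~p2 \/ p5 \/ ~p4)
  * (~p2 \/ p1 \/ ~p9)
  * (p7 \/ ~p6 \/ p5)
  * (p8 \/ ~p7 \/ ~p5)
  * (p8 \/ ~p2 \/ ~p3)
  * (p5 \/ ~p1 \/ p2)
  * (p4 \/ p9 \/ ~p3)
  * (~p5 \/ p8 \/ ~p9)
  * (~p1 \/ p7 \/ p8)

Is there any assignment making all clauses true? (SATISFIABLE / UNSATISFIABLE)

SATISFIABLE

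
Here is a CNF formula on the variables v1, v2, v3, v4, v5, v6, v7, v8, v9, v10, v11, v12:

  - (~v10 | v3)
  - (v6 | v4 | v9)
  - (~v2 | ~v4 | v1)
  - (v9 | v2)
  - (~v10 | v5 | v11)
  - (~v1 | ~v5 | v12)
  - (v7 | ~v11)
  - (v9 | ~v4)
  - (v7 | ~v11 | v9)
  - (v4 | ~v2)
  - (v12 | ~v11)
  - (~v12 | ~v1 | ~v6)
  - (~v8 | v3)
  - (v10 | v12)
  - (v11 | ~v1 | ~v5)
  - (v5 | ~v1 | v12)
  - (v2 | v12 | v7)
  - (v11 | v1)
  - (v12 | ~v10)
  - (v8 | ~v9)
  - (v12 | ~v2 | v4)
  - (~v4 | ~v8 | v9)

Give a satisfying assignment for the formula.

v1=F, v2=F, v3=T, v4=T, v5=F, v6=F, v7=T, v8=T, v9=T, v10=F, v11=T, v12=T

Check each clause:
  1. (v3 | ~v10) — v3 is true.
  2. (v9 | v4 | v6) — v9 is true.
  3. (~v2 | ~v4 | v1) — ~v2 is true.
  4. (v2 | v9) — v9 is true.
  5. (~v10 | v5 | v11) — v11 is true.
  6. (v12 | ~v5 | ~v1) — ~v5 is true.
  7. (~v11 | v7) — v7 is true.
  8. (v9 | ~v4) — v9 is true.
  9. (~v11 | v9 | v7) — v9 is true.
  10. (~v2 | v4) — v4 is true.
  11. (~v11 | v12) — v12 is true.
  12. (~v12 | ~v6 | ~v1) — ~v6 is true.
  13. (v3 | ~v8) — v3 is true.
  14. (v12 | v10) — v12 is true.
  15. (v11 | ~v1 | ~v5) — v11 is true.
  16. (v5 | v12 | ~v1) — v12 is true.
  17. (v7 | v2 | v12) — v12 is true.
  18. (v11 | v1) — v11 is true.
  19. (v12 | ~v10) — v12 is true.
  20. (v8 | ~v9) — v8 is true.
  21. (v4 | v12 | ~v2) — v4 is true.
  22. (v9 | ~v8 | ~v4) — v9 is true.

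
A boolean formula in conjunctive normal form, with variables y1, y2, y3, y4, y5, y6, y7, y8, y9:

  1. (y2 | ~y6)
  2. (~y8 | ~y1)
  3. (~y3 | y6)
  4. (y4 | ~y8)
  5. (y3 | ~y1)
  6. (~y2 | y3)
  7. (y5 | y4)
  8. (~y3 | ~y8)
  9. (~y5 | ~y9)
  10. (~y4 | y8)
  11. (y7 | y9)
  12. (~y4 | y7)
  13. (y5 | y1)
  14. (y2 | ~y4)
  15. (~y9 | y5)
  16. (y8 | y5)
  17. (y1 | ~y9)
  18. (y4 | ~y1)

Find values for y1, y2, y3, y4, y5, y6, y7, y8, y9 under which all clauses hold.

y1 = False, y2 = False, y3 = False, y4 = False, y5 = True, y6 = False, y7 = True, y8 = False, y9 = False

y7 occurs only positively in the remaining clauses — set y7 = True.
Branch on y1: take y1 = False.
  then y5 is forced to True.
  then y9 is forced to False.
Try y2 = False.
  then y6 is forced to False.
  then y3 is forced to False.
  then y4 is forced to False.
  then y8 is forced to False.
Check each clause:
  1. (y2 | ~y6) — ~y6 is true.
  2. (~y8 | ~y1) — ~y8 is true.
  3. (~y3 | y6) — ~y3 is true.
  4. (~y8 | y4) — ~y8 is true.
  5. (~y1 | y3) — ~y1 is true.
  6. (~y2 | y3) — ~y2 is true.
  7. (y5 | y4) — y5 is true.
  8. (~y3 | ~y8) — ~y8 is true.
  9. (~y9 | ~y5) — ~y9 is true.
  10. (y8 | ~y4) — ~y4 is true.
  11. (y9 | y7) — y7 is true.
  12. (~y4 | y7) — ~y4 is true.
  13. (y1 | y5) — y5 is true.
  14. (~y4 | y2) — ~y4 is true.
  15. (y5 | ~y9) — y5 is true.
  16. (y8 | y5) — y5 is true.
  17. (~y9 | y1) — ~y9 is true.
  18. (~y1 | y4) — ~y1 is true.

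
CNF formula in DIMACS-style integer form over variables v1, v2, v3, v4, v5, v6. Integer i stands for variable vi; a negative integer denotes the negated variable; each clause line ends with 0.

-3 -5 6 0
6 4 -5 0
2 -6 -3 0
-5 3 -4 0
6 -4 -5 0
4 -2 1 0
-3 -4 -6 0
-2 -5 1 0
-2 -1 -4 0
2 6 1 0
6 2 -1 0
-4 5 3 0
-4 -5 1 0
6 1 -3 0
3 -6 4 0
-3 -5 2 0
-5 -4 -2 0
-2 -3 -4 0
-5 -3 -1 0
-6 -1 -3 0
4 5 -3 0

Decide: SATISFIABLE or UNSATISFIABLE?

Try v1 = True.
Set v2 = True and propagate.
  then v4 is forced to False.
Set v3 = False and propagate.
  then v6 is forced to False.
  then v5 is forced to False.
Every clause has at least one true literal under this assignment.
So v1=True  v2=True  v3=False  v4=False  v5=False  v6=False is a satisfying assignment.

SATISFIABLE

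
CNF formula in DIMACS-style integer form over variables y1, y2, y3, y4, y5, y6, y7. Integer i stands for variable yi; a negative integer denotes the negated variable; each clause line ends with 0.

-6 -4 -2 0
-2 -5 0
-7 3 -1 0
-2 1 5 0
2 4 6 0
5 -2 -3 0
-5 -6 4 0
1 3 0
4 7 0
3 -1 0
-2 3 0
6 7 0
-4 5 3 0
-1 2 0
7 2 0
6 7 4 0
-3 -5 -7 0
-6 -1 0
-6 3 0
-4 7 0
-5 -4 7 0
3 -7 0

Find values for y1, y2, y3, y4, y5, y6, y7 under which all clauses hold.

y1=F, y2=F, y3=T, y4=F, y5=F, y6=T, y7=T

Try y1 = False.
  then y3 is forced to True.
For the remaining variables, y2 = False, y4 = False, y5 = False, y6 = True, y7 = True works.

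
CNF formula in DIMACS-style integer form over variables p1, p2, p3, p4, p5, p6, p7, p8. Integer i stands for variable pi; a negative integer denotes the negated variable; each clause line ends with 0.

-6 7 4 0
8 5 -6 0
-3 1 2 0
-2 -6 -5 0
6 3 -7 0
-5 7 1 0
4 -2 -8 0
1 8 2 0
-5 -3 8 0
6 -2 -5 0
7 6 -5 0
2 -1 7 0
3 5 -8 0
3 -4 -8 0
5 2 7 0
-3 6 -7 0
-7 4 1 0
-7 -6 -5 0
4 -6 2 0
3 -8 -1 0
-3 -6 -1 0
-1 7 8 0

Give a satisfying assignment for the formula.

p1=F, p2=T, p3=T, p4=T, p5=F, p6=T, p7=T, p8=T

Check each clause:
  1. (p7 | p4 | ~p6) — p4 is true.
  2. (p5 | ~p6 | p8) — p8 is true.
  3. (p1 | p2 | ~p3) — p2 is true.
  4. (~p5 | ~p2 | ~p6) — ~p5 is true.
  5. (~p7 | p3 | p6) — p3 is true.
  6. (p1 | p7 | ~p5) — ~p5 is true.
  7. (~p2 | ~p8 | p4) — p4 is true.
  8. (p8 | p1 | p2) — p8 is true.
  9. (p8 | ~p3 | ~p5) — p8 is true.
  10. (~p5 | ~p2 | p6) — ~p5 is true.
  11. (p6 | p7 | ~p5) — ~p5 is true.
  12. (~p1 | p2 | p7) — p2 is true.
  13. (~p8 | p3 | p5) — p3 is true.
  14. (~p8 | ~p4 | p3) — p3 is true.
  15. (p5 | p7 | p2) — p2 is true.
  16. (p6 | ~p7 | ~p3) — p6 is true.
  17. (~p7 | p4 | p1) — p4 is true.
  18. (~p7 | ~p5 | ~p6) — ~p5 is true.
  19. (p4 | p2 | ~p6) — p2 is true.
  20. (~p1 | p3 | ~p8) — p3 is true.
  21. (~p6 | ~p3 | ~p1) — ~p1 is true.
  22. (p8 | ~p1 | p7) — p8 is true.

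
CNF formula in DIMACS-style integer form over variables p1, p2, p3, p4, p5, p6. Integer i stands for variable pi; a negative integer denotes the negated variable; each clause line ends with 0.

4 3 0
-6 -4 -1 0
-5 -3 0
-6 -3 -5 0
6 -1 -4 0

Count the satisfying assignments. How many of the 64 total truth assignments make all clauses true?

20

Split on p3, then p4.
  p3=1, p4=1: remaining (p1,p2,p5,p6) ∈ {(0,0,0,0); (0,0,0,1); (0,1,0,0); (0,1,0,1)} — 4.
  p3=1, p4=0: forces p5=0; p1, p2, p6 free → 2^3 = 8.
  p3=0, p4=1: forces p1=0; p2, p5, p6 free → 2^3 = 8.
  p3=0, p4=0: a clause becomes empty — 0.
Total: 4 + 8 + 8 + 0 = 20.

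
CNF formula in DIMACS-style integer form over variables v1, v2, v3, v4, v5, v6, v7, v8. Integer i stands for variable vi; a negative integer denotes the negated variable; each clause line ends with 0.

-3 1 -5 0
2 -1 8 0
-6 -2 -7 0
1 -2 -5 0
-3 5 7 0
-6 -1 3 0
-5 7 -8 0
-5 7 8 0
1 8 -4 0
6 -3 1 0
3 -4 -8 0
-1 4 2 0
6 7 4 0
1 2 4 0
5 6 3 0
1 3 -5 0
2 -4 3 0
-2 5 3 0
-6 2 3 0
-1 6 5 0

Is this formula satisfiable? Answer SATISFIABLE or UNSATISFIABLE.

SATISFIABLE

Try v1 = True.
Branch on v2: take v2 = False.
  then v8 is forced to True.
  then v4 is forced to True.
  then v3 is forced to True.
For the remaining variables, v5 = False, v6 = True, v7 = True works.
So v1=1, v2=0, v3=1, v4=1, v5=0, v6=1, v7=1, v8=1 is a satisfying assignment.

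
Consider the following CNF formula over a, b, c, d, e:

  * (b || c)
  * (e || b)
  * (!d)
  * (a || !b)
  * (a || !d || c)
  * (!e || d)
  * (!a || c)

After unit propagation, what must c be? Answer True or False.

True

Unit clause (!d) sets d = False.
From (!e || d) and d = False: e = False.
(b || e): since e = False, the clause reduces to (b). b = True.
From (!b || a) and b = True: a = True.
In (c || !a), !a is now false; c must hold, so c = True.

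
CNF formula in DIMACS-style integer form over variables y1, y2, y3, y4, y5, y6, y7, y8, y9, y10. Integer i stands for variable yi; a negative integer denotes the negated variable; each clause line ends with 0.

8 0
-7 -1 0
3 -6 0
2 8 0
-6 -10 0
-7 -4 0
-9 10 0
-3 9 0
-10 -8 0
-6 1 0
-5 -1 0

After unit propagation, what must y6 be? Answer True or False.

False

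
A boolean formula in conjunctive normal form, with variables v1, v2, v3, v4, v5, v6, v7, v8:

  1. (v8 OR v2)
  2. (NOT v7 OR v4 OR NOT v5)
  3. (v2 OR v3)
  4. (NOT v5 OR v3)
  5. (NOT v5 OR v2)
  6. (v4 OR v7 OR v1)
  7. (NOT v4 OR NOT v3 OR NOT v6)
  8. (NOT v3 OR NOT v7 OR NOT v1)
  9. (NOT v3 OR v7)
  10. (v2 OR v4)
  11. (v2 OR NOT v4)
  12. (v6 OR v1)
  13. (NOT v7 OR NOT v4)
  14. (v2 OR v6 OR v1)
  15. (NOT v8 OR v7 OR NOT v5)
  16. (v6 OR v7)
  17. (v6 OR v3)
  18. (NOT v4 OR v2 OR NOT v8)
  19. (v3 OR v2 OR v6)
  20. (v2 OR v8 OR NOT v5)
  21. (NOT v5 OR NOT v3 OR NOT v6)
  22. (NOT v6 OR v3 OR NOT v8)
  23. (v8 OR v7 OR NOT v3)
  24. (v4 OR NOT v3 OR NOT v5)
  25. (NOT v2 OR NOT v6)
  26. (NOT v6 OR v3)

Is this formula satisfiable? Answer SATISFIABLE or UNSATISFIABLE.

v3 = True:
  propagation gives v7=True, v1=False, v6=True, v4=False; an empty clause results — contradiction.
v3 = False:
  propagation gives v2=True, v5=False, v6=True; an empty clause results — contradiction.
Every branch closes, so no satisfying assignment exists.

UNSATISFIABLE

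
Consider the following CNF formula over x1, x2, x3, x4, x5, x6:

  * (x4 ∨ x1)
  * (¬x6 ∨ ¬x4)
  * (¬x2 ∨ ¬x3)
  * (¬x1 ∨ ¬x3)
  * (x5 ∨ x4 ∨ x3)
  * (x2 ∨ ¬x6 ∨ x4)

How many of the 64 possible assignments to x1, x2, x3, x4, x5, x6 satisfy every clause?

Case analysis on x4 and x3:
  x4=1, x3=1: remaining (x1,x2,x5,x6) ∈ {(0,0,0,0); (0,0,1,0)} — 2.
  x4=1, x3=0: forces x6=0; x1, x2, x5 free → 2^3 = 8.
  x4=0, x3=1: a clause becomes empty — 0.
  x4=0, x3=0: remaining (x1,x2,x5,x6) ∈ {(1,0,1,0); (1,1,1,0); (1,1,1,1)} — 3.
Total: 2 + 8 + 0 + 3 = 13.

13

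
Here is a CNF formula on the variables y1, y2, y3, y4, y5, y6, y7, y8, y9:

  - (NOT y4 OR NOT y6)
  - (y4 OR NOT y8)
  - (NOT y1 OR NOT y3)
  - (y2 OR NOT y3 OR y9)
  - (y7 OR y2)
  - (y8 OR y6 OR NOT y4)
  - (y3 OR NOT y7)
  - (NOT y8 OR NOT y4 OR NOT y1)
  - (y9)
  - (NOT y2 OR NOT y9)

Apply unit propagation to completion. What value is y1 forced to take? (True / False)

Unit clause (y9) sets y9 = True.
(NOT y2 OR NOT y9): since y9 = True, the clause reduces to (NOT y2). y2 = False.
In (y2 OR y7), y2 is now false; y7 must hold, so y7 = True.
From (y3 OR NOT y7) and y7 = True: y3 = True.
(NOT y1 OR NOT y3) with y3 = True leaves only NOT y1, so y1 = False.

False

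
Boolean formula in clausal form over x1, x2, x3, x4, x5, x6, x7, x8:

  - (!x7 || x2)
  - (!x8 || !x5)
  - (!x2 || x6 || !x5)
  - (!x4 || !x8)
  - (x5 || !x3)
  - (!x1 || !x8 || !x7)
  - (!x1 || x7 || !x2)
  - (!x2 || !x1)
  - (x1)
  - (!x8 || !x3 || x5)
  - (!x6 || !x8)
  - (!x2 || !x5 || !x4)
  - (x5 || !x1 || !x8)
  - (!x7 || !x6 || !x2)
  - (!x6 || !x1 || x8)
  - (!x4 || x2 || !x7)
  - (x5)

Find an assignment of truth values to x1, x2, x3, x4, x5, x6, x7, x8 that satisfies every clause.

x1=T, x2=F, x3=F, x4=T, x5=T, x6=F, x7=F, x8=F

Check each clause:
  1. (x2 || !x7) — !x7 is true.
  2. (!x5 || !x8) — !x8 is true.
  3. (!x5 || x6 || !x2) — !x2 is true.
  4. (!x8 || !x4) — !x8 is true.
  5. (x5 || !x3) — !x3 is true.
  6. (!x7 || !x1 || !x8) — !x8 is true.
  7. (!x1 || !x2 || x7) — !x2 is true.
  8. (!x2 || !x1) — !x2 is true.
  9. (x1) — x1 is true.
  10. (!x8 || !x3 || x5) — !x8 is true.
  11. (!x8 || !x6) — !x8 is true.
  12. (!x4 || !x5 || !x2) — !x2 is true.
  13. (!x8 || x5 || !x1) — !x8 is true.
  14. (!x6 || !x7 || !x2) — !x7 is true.
  15. (x8 || !x1 || !x6) — !x6 is true.
  16. (!x7 || !x4 || x2) — !x7 is true.
  17. (x5) — x5 is true.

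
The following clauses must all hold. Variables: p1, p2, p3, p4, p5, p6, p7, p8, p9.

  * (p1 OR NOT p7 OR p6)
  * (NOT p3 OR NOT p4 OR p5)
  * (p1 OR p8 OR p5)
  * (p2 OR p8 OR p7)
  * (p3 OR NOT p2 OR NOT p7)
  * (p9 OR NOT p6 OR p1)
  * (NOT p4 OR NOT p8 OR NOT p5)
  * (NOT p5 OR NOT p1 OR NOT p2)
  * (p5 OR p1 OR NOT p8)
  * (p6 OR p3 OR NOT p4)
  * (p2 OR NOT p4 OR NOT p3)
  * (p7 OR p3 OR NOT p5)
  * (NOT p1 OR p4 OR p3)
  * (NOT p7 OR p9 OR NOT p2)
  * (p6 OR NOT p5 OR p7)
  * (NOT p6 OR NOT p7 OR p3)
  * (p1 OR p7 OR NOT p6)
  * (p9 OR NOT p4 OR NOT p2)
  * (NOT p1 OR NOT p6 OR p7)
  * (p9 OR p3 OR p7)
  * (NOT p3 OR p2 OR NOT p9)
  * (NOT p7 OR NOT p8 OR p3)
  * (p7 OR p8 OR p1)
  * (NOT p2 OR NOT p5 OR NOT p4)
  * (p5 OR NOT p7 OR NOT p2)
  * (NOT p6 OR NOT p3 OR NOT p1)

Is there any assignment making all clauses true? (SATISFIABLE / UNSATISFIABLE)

Try p1 = True.
Try p2 = False.
Branch on p3: take p3 = True.
  then p4 is forced to False.
  then p9 is forced to False.
  then p6 is forced to False.
The remaining clauses are satisfied by p5 = False, p7 = True, p8 = False.
Every clause has at least one true literal under this assignment.
So p1=True, p2=False, p3=True, p4=False, p5=False, p6=False, p7=True, p8=False, p9=False is a satisfying assignment.

SATISFIABLE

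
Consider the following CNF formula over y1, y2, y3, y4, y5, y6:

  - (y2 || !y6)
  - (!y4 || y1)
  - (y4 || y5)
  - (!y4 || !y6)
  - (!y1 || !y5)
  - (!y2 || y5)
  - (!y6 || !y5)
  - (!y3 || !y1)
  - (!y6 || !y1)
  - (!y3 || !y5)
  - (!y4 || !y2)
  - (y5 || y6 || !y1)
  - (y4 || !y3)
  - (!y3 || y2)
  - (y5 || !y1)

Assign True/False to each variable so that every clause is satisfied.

y1=F  y2=T  y3=F  y4=F  y5=T  y6=F

Check each clause:
  1. (y2 || !y6) — !y6 is true.
  2. (!y4 || y1) — !y4 is true.
  3. (y4 || y5) — y5 is true.
  4. (!y4 || !y6) — !y6 is true.
  5. (!y5 || !y1) — !y1 is true.
  6. (!y2 || y5) — y5 is true.
  7. (!y5 || !y6) — !y6 is true.
  8. (!y3 || !y1) — !y3 is true.
  9. (!y6 || !y1) — !y6 is true.
  10. (!y3 || !y5) — !y3 is true.
  11. (!y4 || !y2) — !y4 is true.
  12. (y5 || y6 || !y1) — y5 is true.
  13. (y4 || !y3) — !y3 is true.
  14. (y2 || !y3) — y2 is true.
  15. (y5 || !y1) — y5 is true.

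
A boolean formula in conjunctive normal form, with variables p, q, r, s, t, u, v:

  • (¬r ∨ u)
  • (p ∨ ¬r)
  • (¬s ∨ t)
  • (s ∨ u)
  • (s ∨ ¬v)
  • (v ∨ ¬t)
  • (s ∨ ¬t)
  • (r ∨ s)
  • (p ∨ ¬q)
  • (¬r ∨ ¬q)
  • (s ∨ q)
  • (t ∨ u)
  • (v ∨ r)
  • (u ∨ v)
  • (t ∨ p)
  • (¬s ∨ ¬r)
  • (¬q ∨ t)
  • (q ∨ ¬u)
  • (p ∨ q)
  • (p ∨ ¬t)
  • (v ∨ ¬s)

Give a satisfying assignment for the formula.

p=True, q=True, r=False, s=True, t=True, u=False, v=True

Check each clause:
  1. (u ∨ ¬r) — ¬r is true.
  2. (p ∨ ¬r) — p is true.
  3. (t ∨ ¬s) — t is true.
  4. (s ∨ u) — s is true.
  5. (¬v ∨ s) — s is true.
  6. (¬t ∨ v) — v is true.
  7. (s ∨ ¬t) — s is true.
  8. (s ∨ r) — s is true.
  9. (p ∨ ¬q) — p is true.
  10. (¬q ∨ ¬r) — ¬r is true.
  11. (q ∨ s) — q is true.
  12. (u ∨ t) — t is true.
  13. (v ∨ r) — v is true.
  14. (v ∨ u) — v is true.
  15. (p ∨ t) — p is true.
  16. (¬s ∨ ¬r) — ¬r is true.
  17. (t ∨ ¬q) — t is true.
  18. (q ∨ ¬u) — q is true.
  19. (p ∨ q) — p is true.
  20. (¬t ∨ p) — p is true.
  21. (¬s ∨ v) — v is true.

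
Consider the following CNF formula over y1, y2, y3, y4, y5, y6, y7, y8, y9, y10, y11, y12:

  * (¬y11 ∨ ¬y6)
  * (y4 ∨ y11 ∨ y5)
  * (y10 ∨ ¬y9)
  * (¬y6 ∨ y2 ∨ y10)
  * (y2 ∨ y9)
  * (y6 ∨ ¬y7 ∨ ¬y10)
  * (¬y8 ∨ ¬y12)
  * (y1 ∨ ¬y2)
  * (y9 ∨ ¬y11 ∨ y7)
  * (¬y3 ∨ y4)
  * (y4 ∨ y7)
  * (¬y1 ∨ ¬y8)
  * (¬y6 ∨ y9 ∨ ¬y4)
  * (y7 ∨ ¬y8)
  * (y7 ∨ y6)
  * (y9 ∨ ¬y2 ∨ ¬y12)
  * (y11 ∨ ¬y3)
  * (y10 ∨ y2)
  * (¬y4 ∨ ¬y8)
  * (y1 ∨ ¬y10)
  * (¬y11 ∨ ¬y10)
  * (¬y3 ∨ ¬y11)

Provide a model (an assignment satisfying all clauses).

Pure literal: y3 appears only negated; assign y3 = False.
y8 occurs only negated in the remaining clauses — set y8 = False.
Set y1 = True and propagate.
For the remaining variables, y2 = False, y4 = True, y5 = False, y6 = True, y7 = False, y9 = True, y10 = True, y11 = False, y12 = False works.
Every clause has at least one true literal under this assignment.

y1=True, y2=False, y3=False, y4=True, y5=False, y6=True, y7=False, y8=False, y9=True, y10=True, y11=False, y12=False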